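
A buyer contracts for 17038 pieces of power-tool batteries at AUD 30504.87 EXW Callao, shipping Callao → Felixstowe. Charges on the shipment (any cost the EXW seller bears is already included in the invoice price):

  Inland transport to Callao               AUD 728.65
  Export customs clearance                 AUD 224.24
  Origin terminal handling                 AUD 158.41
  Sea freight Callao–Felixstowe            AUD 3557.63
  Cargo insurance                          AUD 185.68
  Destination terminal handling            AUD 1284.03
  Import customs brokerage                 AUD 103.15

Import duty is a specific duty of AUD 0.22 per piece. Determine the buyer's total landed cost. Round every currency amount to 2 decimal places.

EXW: the seller makes goods available at their premises; the buyer bears all onward costs.
CIF value = EXW price + inland to port + export clearance + origin terminal + freight + insurance = 30504.87 + 728.65 + 224.24 + 158.41 + 3557.63 + 185.68 = 35359.48
Import duty = 17038 × 0.22 = 3748.36
Buyer bears: inland to port 728.65 + export clearance 224.24 + origin terminal 158.41 + freight 3557.63 + insurance 185.68 + destination terminal 1284.03 + brokerage 103.15 + duty 3748.36 = 9990.15
Landed cost = invoice 30504.87 + 9990.15 = 40495.02

Total landed cost: AUD 40495.02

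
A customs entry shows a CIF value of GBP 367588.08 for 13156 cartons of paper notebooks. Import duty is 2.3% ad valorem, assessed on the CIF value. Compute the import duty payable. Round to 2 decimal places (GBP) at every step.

Import duty: GBP 8454.53

Import duty = 367588.08 × 2.3% = 8454.53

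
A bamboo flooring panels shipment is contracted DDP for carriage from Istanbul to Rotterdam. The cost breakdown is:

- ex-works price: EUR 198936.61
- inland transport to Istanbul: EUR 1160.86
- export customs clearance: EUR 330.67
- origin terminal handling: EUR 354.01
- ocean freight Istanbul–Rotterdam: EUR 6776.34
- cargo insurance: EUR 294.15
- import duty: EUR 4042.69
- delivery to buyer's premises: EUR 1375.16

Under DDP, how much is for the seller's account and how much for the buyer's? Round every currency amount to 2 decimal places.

DDP: the seller bears all costs including import duty.
Seller's account: goods 198936.61 + inland to port 1160.86 + export clearance 330.67 + origin terminal 354.01 + freight 6776.34 + insurance 294.15 + duty 4042.69 + delivery 1375.16 = 213270.49
Buyer's account: 0.00

Seller: EUR 213270.49; buyer: EUR 0.00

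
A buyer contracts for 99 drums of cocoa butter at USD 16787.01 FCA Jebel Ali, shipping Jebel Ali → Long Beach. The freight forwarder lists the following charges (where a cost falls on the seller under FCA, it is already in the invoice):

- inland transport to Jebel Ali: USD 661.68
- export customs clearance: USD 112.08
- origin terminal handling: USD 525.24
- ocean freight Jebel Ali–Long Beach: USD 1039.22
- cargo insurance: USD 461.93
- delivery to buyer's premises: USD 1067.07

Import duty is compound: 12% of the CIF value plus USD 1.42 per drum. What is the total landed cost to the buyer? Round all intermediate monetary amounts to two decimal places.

FCA: the seller delivers export-cleared goods to the carrier; the buyer bears costs from that point.
Already in the invoice (seller's account under FCA): inland to port, export clearance — exclude.
CIF value = FCA price + origin terminal + freight + insurance = 16787.01 + 525.24 + 1039.22 + 461.93 = 18813.40
Ad valorem component: 18813.40 × 12% = 2257.61
Specific component: 99 × 1.42 = 140.58
Import duty = 2257.61 + 140.58 = 2398.19
Buyer bears: origin terminal 525.24 + freight 1039.22 + insurance 461.93 + delivery 1067.07 + duty 2398.19 = 5491.65
Landed cost = invoice 16787.01 + 5491.65 = 22278.66

Total landed cost: USD 22278.66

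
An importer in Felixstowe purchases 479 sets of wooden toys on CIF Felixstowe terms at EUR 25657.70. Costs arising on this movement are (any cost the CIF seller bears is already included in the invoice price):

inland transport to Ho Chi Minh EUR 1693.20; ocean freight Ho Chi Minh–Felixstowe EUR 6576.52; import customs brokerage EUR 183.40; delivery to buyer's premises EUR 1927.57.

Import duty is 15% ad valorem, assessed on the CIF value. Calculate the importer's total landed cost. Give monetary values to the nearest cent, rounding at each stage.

Total landed cost: EUR 31617.33

CIF: the seller pays costs through ocean freight and marine insurance to the destination port.
Already in the invoice (seller's account under CIF): inland to port, freight — exclude.
The CIF price already equals the CIF value: 25657.70
Import duty = 25657.70 × 15% = 3848.66
Buyer bears: brokerage 183.40 + delivery 1927.57 + duty 3848.66 = 5959.63
Landed cost = invoice 25657.70 + 5959.63 = 31617.33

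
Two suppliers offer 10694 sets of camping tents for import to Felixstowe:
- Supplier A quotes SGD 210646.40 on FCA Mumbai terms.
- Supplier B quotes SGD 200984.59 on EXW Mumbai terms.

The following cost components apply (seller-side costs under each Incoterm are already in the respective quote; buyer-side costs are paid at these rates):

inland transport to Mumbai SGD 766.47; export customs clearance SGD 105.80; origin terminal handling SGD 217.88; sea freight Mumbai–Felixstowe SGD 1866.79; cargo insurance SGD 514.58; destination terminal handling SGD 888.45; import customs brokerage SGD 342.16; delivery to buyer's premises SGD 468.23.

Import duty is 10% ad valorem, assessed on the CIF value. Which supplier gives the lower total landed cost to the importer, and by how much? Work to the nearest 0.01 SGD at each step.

Supplier B is cheaper by SGD 9668.50

Supplier A (FCA):
CIF value = FCA price + origin terminal + freight + insurance = 210646.40 + 217.88 + 1866.79 + 514.58 = 213245.65
Import duty = 213245.65 × 10% = 21324.57
Buyer bears (A): 217.88 + 1866.79 + 514.58 + 888.45 + 342.16 + 468.23 = 4298.09
Landed cost (A) = invoice 210646.40 + 4298.09 + duty 21324.57 = 236269.06
Supplier B (EXW):
CIF value = EXW price + inland to port + export clearance + origin terminal + freight + insurance = 200984.59 + 766.47 + 105.80 + 217.88 + 1866.79 + 514.58 = 204456.11
Import duty = 204456.11 × 10% = 20445.61
Buyer bears (B): 766.47 + 105.80 + 217.88 + 1866.79 + 514.58 + 888.45 + 342.16 + 468.23 = 5170.36
Landed cost (B) = invoice 200984.59 + 5170.36 + duty 20445.61 = 226600.56
Difference = |236269.06 − 226600.56| = 9668.50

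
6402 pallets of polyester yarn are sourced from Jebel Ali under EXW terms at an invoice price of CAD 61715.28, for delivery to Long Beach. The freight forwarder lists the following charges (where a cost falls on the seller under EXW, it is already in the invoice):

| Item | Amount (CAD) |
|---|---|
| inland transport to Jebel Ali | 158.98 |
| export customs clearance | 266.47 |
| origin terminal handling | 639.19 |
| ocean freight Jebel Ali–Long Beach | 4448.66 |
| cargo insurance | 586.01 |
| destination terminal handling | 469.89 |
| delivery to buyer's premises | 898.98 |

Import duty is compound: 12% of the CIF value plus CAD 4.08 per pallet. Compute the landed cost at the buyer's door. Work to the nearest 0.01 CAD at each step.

Total landed cost: CAD 103441.37

EXW: the seller makes goods available at their premises; the buyer bears all onward costs.
CIF value = EXW price + inland to port + export clearance + origin terminal + freight + insurance = 61715.28 + 158.98 + 266.47 + 639.19 + 4448.66 + 586.01 = 67814.59
Ad valorem component: 67814.59 × 12% = 8137.75
Specific component: 6402 × 4.08 = 26120.16
Import duty = 8137.75 + 26120.16 = 34257.91
Buyer bears: inland to port 158.98 + export clearance 266.47 + origin terminal 639.19 + freight 4448.66 + insurance 586.01 + destination terminal 469.89 + delivery 898.98 + duty 34257.91 = 41726.09
Landed cost = invoice 61715.28 + 41726.09 = 103441.37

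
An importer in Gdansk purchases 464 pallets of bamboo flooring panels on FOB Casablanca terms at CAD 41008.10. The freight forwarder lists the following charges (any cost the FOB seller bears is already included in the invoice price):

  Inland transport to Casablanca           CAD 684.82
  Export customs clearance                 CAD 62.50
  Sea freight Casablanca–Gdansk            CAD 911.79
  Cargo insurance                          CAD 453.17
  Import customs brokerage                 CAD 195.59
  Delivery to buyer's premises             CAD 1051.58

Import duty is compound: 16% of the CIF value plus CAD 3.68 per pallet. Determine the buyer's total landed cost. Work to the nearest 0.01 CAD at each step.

Total landed cost: CAD 52107.44

FOB: the seller bears costs until goods are on board at the origin port; the buyer bears freight, insurance and all costs thereafter.
Already in the invoice (seller's account under FOB): inland to port, export clearance — exclude.
CIF value = FOB price + freight + insurance = 41008.10 + 911.79 + 453.17 = 42373.06
Ad valorem component: 42373.06 × 16% = 6779.69
Specific component: 464 × 3.68 = 1707.52
Import duty = 6779.69 + 1707.52 = 8487.21
Buyer bears: freight 911.79 + insurance 453.17 + brokerage 195.59 + delivery 1051.58 + duty 8487.21 = 11099.34
Landed cost = invoice 41008.10 + 11099.34 = 52107.44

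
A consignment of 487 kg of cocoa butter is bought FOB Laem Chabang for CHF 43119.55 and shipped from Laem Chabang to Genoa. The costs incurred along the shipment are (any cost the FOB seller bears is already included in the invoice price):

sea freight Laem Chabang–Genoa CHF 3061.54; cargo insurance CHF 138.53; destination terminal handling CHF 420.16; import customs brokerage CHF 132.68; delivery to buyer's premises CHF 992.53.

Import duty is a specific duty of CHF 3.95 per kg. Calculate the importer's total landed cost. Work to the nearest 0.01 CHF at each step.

Total landed cost: CHF 49788.64

FOB: the seller bears costs until goods are on board at the origin port; the buyer bears freight, insurance and all costs thereafter.
CIF value = FOB price + freight + insurance = 43119.55 + 3061.54 + 138.53 = 46319.62
Import duty = 487 × 3.95 = 1923.65
Buyer bears: freight 3061.54 + insurance 138.53 + destination terminal 420.16 + brokerage 132.68 + delivery 992.53 + duty 1923.65 = 6669.09
Landed cost = invoice 43119.55 + 6669.09 = 49788.64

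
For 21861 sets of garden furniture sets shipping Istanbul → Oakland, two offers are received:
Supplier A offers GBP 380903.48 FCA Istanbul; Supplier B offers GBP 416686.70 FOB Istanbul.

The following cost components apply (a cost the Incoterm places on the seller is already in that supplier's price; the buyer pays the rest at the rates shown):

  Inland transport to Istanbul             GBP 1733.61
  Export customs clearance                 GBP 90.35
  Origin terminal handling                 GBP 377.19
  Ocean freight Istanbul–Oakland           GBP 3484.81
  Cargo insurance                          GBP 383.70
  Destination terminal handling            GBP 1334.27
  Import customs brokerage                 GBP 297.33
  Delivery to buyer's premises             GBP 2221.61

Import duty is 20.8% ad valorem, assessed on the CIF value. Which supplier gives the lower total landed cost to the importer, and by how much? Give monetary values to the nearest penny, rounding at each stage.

Supplier A is cheaper by GBP 42770.48

Supplier A (FCA):
CIF value = FCA price + origin terminal + freight + insurance = 380903.48 + 377.19 + 3484.81 + 383.70 = 385149.18
Import duty = 385149.18 × 20.8% = 80111.03
Buyer bears (A): 377.19 + 3484.81 + 383.70 + 1334.27 + 297.33 + 2221.61 = 8098.91
Landed cost (A) = invoice 380903.48 + 8098.91 + duty 80111.03 = 469113.42
Supplier B (FOB):
CIF value = FOB price + freight + insurance = 416686.70 + 3484.81 + 383.70 = 420555.21
Import duty = 420555.21 × 20.8% = 87475.48
Buyer bears (B): 3484.81 + 383.70 + 1334.27 + 297.33 + 2221.61 = 7721.72
Landed cost (B) = invoice 416686.70 + 7721.72 + duty 87475.48 = 511883.90
Difference = |469113.42 − 511883.90| = 42770.48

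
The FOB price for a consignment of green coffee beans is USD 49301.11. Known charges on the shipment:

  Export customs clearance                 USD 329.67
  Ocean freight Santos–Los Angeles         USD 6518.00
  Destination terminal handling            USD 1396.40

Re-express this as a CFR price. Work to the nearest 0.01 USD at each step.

Not relevant to the conversion: export clearance — on the seller under both FOB and CFR; already in the FOB price and stays in the CFR price. destination terminal — on the buyer under both terms; not part of either seller's price.
From FOB to CFR, the seller additionally bears: freight.
CFR price = 49301.11 + 6518.00 = 55819.11

CFR price: USD 55819.11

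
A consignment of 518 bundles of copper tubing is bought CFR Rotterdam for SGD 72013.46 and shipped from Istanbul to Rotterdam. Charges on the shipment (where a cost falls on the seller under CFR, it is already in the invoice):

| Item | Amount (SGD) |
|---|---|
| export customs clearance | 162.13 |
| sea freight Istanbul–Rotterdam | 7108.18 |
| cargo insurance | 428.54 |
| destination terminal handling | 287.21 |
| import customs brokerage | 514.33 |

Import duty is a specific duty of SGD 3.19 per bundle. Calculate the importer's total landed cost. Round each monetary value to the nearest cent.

CFR: the seller pays costs through ocean freight to the destination port, but not insurance.
Already in the invoice (seller's account under CFR): export clearance, freight — exclude.
CIF value = CFR price + insurance = 72013.46 + 428.54 = 72442.00
Import duty = 518 × 3.19 = 1652.42
Buyer bears: insurance 428.54 + destination terminal 287.21 + brokerage 514.33 + duty 1652.42 = 2882.50
Landed cost = invoice 72013.46 + 2882.50 = 74895.96

Total landed cost: SGD 74895.96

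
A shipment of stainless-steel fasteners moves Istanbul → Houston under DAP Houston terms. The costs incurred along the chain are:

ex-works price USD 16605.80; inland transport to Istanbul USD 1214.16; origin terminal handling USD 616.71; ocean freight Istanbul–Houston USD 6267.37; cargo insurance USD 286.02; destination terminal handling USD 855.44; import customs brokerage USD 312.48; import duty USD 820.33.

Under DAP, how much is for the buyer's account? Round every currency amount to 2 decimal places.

DAP: the seller bears all costs to the named destination except import duty and clearance.
Seller's account: goods 16605.80 + inland to port 1214.16 + origin terminal 616.71 + freight 6267.37 + insurance 286.02 + destination terminal 855.44 = 25845.50
Buyer's account: brokerage 312.48 + duty 820.33 = 1132.81

Buyer's account: USD 1132.81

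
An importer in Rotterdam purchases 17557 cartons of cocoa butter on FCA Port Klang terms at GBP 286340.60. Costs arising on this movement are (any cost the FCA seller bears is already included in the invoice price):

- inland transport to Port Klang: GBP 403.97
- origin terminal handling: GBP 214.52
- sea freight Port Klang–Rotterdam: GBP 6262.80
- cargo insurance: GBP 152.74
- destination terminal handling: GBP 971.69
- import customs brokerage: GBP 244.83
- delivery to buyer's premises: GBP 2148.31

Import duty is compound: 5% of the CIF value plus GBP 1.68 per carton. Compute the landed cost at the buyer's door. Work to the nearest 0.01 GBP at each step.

FCA: the seller delivers export-cleared goods to the carrier; the buyer bears costs from that point.
Already in the invoice (seller's account under FCA): inland to port — exclude.
CIF value = FCA price + origin terminal + freight + insurance = 286340.60 + 214.52 + 6262.80 + 152.74 = 292970.66
Ad valorem component: 292970.66 × 5% = 14648.53
Specific component: 17557 × 1.68 = 29495.76
Import duty = 14648.53 + 29495.76 = 44144.29
Buyer bears: origin terminal 214.52 + freight 6262.80 + insurance 152.74 + destination terminal 971.69 + brokerage 244.83 + delivery 2148.31 + duty 44144.29 = 54139.18
Landed cost = invoice 286340.60 + 54139.18 = 340479.78

Total landed cost: GBP 340479.78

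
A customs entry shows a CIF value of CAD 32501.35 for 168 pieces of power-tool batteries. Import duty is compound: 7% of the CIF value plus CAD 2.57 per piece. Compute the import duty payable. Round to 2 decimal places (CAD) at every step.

Import duty: CAD 2706.85

Ad valorem component: 32501.35 × 7% = 2275.09
Specific component: 168 × 2.57 = 431.76
Import duty = 2275.09 + 431.76 = 2706.85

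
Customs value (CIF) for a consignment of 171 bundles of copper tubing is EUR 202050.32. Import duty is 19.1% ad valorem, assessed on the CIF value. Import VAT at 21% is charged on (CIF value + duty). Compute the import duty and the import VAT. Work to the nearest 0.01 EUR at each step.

Import duty: EUR 38591.61; import VAT: EUR 50534.81

Import duty = 202050.32 × 19.1% = 38591.61
VAT base = CIF + duty = 202050.32 + 38591.61 = 240641.93
Import VAT = 240641.93 × 21% = 50534.81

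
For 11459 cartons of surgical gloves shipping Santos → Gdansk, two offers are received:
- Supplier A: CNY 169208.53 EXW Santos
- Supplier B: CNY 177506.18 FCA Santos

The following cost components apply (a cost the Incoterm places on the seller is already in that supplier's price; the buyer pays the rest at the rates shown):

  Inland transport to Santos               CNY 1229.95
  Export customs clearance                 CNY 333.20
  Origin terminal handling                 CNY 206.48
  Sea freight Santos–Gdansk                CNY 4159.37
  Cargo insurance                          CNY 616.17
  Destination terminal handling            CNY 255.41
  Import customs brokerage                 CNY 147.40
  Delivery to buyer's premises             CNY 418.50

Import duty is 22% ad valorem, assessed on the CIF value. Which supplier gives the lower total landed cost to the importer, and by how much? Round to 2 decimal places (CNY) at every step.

Supplier A is cheaper by CNY 8216.09

Supplier A (EXW):
CIF value = EXW price + inland to port + export clearance + origin terminal + freight + insurance = 169208.53 + 1229.95 + 333.20 + 206.48 + 4159.37 + 616.17 = 175753.70
Import duty = 175753.70 × 22% = 38665.81
Buyer bears (A): 1229.95 + 333.20 + 206.48 + 4159.37 + 616.17 + 255.41 + 147.40 + 418.50 = 7366.48
Landed cost (A) = invoice 169208.53 + 7366.48 + duty 38665.81 = 215240.82
Supplier B (FCA):
CIF value = FCA price + origin terminal + freight + insurance = 177506.18 + 206.48 + 4159.37 + 616.17 = 182488.20
Import duty = 182488.20 × 22% = 40147.40
Buyer bears (B): 206.48 + 4159.37 + 616.17 + 255.41 + 147.40 + 418.50 = 5803.33
Landed cost (B) = invoice 177506.18 + 5803.33 + duty 40147.40 = 223456.91
Difference = |215240.82 − 223456.91| = 8216.09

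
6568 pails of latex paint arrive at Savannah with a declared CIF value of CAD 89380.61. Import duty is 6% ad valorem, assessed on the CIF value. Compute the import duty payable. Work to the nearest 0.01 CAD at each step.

Import duty: CAD 5362.84

Import duty = 89380.61 × 6% = 5362.84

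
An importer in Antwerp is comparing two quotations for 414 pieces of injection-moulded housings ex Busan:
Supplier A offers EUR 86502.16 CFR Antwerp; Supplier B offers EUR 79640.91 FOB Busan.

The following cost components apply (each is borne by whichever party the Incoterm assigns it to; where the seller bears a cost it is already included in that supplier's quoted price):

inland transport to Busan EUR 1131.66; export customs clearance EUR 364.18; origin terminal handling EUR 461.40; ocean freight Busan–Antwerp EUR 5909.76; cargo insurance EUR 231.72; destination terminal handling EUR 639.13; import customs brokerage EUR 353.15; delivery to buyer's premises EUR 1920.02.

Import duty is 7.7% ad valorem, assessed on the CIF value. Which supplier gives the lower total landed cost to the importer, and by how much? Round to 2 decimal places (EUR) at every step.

Supplier A (CFR):
CIF value = CFR price + insurance = 86502.16 + 231.72 = 86733.88
Import duty = 86733.88 × 7.7% = 6678.51
Buyer bears (A): 231.72 + 639.13 + 353.15 + 1920.02 = 3144.02
Landed cost (A) = invoice 86502.16 + 3144.02 + duty 6678.51 = 96324.69
Supplier B (FOB):
CIF value = FOB price + freight + insurance = 79640.91 + 5909.76 + 231.72 = 85782.39
Import duty = 85782.39 × 7.7% = 6605.24
Buyer bears (B): 5909.76 + 231.72 + 639.13 + 353.15 + 1920.02 = 9053.78
Landed cost (B) = invoice 79640.91 + 9053.78 + duty 6605.24 = 95299.93
Difference = |96324.69 − 95299.93| = 1024.76

Supplier B is cheaper by EUR 1024.76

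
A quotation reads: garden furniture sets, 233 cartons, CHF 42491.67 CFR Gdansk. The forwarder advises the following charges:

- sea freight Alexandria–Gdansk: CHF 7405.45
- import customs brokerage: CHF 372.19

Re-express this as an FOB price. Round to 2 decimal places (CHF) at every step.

Not relevant to the conversion: brokerage — on the buyer under both terms; not part of either seller's price.
From CFR to FOB, the seller no longer bears: freight.
FOB price = 42491.67 − 7405.45 = 35086.22

FOB price: CHF 35086.22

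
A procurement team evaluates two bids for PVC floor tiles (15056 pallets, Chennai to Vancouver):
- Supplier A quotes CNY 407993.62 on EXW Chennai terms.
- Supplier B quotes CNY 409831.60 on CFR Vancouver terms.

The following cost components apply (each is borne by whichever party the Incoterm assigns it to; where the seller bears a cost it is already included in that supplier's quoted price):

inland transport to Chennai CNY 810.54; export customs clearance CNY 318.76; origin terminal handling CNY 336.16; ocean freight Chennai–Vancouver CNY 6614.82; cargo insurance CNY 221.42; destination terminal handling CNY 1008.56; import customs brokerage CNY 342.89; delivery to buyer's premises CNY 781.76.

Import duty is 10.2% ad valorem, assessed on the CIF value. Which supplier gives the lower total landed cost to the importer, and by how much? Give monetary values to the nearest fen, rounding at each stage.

Supplier B is cheaper by CNY 6879.01

Supplier A (EXW):
CIF value = EXW price + inland to port + export clearance + origin terminal + freight + insurance = 407993.62 + 810.54 + 318.76 + 336.16 + 6614.82 + 221.42 = 416295.32
Import duty = 416295.32 × 10.2% = 42462.12
Buyer bears (A): 810.54 + 318.76 + 336.16 + 6614.82 + 221.42 + 1008.56 + 342.89 + 781.76 = 10434.91
Landed cost (A) = invoice 407993.62 + 10434.91 + duty 42462.12 = 460890.65
Supplier B (CFR):
CIF value = CFR price + insurance = 409831.60 + 221.42 = 410053.02
Import duty = 410053.02 × 10.2% = 41825.41
Buyer bears (B): 221.42 + 1008.56 + 342.89 + 781.76 = 2354.63
Landed cost (B) = invoice 409831.60 + 2354.63 + duty 41825.41 = 454011.64
Difference = |460890.65 − 454011.64| = 6879.01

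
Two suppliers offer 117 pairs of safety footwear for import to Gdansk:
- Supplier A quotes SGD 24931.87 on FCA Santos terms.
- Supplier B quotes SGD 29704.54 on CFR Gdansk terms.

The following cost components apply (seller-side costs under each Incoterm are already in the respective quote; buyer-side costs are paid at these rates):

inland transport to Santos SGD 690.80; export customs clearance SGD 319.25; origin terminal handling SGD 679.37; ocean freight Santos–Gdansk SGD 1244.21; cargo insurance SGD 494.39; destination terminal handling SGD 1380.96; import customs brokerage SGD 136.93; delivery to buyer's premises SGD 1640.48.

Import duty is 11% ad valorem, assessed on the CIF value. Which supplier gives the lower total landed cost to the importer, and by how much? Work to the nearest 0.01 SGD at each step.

Supplier A (FCA):
CIF value = FCA price + origin terminal + freight + insurance = 24931.87 + 679.37 + 1244.21 + 494.39 = 27349.84
Import duty = 27349.84 × 11% = 3008.48
Buyer bears (A): 679.37 + 1244.21 + 494.39 + 1380.96 + 136.93 + 1640.48 = 5576.34
Landed cost (A) = invoice 24931.87 + 5576.34 + duty 3008.48 = 33516.69
Supplier B (CFR):
CIF value = CFR price + insurance = 29704.54 + 494.39 = 30198.93
Import duty = 30198.93 × 11% = 3321.88
Buyer bears (B): 494.39 + 1380.96 + 136.93 + 1640.48 = 3652.76
Landed cost (B) = invoice 29704.54 + 3652.76 + duty 3321.88 = 36679.18
Difference = |33516.69 − 36679.18| = 3162.49

Supplier A is cheaper by SGD 3162.49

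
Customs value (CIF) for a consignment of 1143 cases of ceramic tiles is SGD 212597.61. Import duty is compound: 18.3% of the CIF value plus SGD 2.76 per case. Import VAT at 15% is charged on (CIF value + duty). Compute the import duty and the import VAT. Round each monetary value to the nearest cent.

Import duty: SGD 42060.04; import VAT: SGD 38198.65

Ad valorem component: 212597.61 × 18.3% = 38905.36
Specific component: 1143 × 2.76 = 3154.68
Import duty = 38905.36 + 3154.68 = 42060.04
VAT base = CIF + duty = 212597.61 + 42060.04 = 254657.65
Import VAT = 254657.65 × 15% = 38198.65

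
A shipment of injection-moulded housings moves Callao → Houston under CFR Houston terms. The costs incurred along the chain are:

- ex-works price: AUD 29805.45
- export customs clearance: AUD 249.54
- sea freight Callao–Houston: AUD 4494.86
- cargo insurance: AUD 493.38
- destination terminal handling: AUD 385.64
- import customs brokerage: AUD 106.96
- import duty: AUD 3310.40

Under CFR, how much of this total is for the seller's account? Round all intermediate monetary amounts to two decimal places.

CFR: the seller pays costs through ocean freight to the destination port, but not insurance.
Seller's account: goods 29805.45 + export clearance 249.54 + freight 4494.86 = 34549.85
Buyer's account: insurance 493.38 + destination terminal 385.64 + brokerage 106.96 + duty 3310.40 = 4296.38

Seller's account: AUD 34549.85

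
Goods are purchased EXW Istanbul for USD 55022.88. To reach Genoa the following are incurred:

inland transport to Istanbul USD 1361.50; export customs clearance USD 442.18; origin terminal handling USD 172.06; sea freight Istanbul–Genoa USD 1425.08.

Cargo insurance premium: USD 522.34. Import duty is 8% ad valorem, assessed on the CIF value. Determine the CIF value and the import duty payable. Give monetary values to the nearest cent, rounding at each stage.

CIF value: USD 58946.04; import duty: USD 4715.68

CIF = EXW price + pre-shipment costs + freight + insurance
CIF = 55022.88 + 1361.50 + 442.18 + 172.06 + 1425.08 + 522.34 = 58946.04
Import duty = 58946.04 × 8% = 4715.68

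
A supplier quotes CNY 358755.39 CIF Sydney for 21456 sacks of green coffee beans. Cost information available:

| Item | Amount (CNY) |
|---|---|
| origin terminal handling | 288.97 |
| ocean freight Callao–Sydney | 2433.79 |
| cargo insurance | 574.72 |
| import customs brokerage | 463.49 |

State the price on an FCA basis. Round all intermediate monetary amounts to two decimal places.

FCA price: CNY 355457.91

Not relevant to the conversion: brokerage — on the buyer under both terms; not part of either seller's price.
From CIF to FCA, the seller no longer bears: origin terminal, freight, insurance.
FCA price = 358755.39 − 288.97 − 2433.79 − 574.72 = 355457.91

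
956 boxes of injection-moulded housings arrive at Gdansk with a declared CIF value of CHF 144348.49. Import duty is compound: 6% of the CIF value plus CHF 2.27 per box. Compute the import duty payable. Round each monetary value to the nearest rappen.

Ad valorem component: 144348.49 × 6% = 8660.91
Specific component: 956 × 2.27 = 2170.12
Import duty = 8660.91 + 2170.12 = 10831.03

Import duty: CHF 10831.03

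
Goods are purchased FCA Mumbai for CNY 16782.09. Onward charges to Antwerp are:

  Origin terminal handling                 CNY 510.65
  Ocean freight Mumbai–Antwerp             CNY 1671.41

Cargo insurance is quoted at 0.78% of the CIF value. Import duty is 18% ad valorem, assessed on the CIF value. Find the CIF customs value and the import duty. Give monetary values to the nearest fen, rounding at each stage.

CIF value: CNY 19113.23; import duty: CNY 3440.38

Let C be the CIF value. C = FCA price + pre-shipment costs + freight + 0.78% × C
C − 0.78% × C = 16782.09 + 510.65 + 1671.41
0.9922 × C = 18964.15
C = 18964.15 / 0.9922 = 19113.23
Insurance premium = 0.78% × 19113.23 = 149.08
Import duty = 19113.23 × 18% = 3440.38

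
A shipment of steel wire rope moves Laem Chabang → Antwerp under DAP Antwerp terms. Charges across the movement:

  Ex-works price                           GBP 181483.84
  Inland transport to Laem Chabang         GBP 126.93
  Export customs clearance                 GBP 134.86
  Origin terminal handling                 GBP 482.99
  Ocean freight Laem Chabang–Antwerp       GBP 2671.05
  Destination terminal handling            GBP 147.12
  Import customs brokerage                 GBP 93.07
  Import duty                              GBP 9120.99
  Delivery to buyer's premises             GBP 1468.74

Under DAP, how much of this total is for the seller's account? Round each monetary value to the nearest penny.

DAP: the seller bears all costs to the named destination except import duty and clearance.
Seller's account: goods 181483.84 + inland to port 126.93 + export clearance 134.86 + origin terminal 482.99 + freight 2671.05 + destination terminal 147.12 + delivery 1468.74 = 186515.53
Buyer's account: brokerage 93.07 + duty 9120.99 = 9214.06

Seller's account: GBP 186515.53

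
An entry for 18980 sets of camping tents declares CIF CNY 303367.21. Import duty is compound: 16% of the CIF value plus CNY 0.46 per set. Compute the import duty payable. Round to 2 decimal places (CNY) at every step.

Ad valorem component: 303367.21 × 16% = 48538.75
Specific component: 18980 × 0.46 = 8730.80
Import duty = 48538.75 + 8730.80 = 57269.55

Import duty: CNY 57269.55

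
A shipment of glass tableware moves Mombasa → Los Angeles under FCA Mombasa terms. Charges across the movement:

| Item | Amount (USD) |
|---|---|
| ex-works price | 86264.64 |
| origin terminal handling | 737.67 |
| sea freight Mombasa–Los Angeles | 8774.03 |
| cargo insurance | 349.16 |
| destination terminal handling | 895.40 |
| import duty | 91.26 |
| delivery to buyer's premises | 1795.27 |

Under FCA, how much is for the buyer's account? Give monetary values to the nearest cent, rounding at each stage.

Buyer's account: USD 12642.79

FCA: the seller delivers export-cleared goods to the carrier; the buyer bears costs from that point.
Seller's account: goods 86264.64 = 86264.64
Buyer's account: origin terminal 737.67 + freight 8774.03 + insurance 349.16 + destination terminal 895.40 + duty 91.26 + delivery 1795.27 = 12642.79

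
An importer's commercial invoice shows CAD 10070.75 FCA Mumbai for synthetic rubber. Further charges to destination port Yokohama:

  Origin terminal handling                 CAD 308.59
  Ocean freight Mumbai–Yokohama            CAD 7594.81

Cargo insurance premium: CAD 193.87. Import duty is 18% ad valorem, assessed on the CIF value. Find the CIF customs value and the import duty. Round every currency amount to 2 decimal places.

CIF = FCA price + pre-shipment costs + freight + insurance
CIF = 10070.75 + 308.59 + 7594.81 + 193.87 = 18168.02
Import duty = 18168.02 × 18% = 3270.24

CIF value: CAD 18168.02; import duty: CAD 3270.24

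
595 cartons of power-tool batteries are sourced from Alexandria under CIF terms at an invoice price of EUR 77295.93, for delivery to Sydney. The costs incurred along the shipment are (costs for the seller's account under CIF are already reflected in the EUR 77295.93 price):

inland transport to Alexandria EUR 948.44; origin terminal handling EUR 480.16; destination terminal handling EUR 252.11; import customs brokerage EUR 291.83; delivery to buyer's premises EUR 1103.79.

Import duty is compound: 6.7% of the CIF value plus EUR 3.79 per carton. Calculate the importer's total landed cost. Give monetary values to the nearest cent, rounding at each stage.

CIF: the seller pays costs through ocean freight and marine insurance to the destination port.
Already in the invoice (seller's account under CIF): inland to port, origin terminal — exclude.
The CIF price already equals the CIF value: 77295.93
Ad valorem component: 77295.93 × 6.7% = 5178.83
Specific component: 595 × 3.79 = 2255.05
Import duty = 5178.83 + 2255.05 = 7433.88
Buyer bears: destination terminal 252.11 + brokerage 291.83 + delivery 1103.79 + duty 7433.88 = 9081.61
Landed cost = invoice 77295.93 + 9081.61 = 86377.54

Total landed cost: EUR 86377.54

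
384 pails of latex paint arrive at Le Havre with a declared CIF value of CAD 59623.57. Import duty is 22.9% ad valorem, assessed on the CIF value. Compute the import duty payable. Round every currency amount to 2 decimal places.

Import duty = 59623.57 × 22.9% = 13653.80

Import duty: CAD 13653.80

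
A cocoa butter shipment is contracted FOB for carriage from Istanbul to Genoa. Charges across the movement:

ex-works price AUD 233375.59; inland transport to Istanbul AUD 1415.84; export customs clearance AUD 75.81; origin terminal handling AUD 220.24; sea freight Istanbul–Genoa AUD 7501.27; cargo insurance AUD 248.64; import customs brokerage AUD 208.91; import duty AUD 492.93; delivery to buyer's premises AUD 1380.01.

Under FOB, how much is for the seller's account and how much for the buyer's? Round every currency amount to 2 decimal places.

FOB: the seller bears costs until goods are on board at the origin port; the buyer bears freight, insurance and all costs thereafter.
Seller's account: goods 233375.59 + inland to port 1415.84 + export clearance 75.81 + origin terminal 220.24 = 235087.48
Buyer's account: freight 7501.27 + insurance 248.64 + brokerage 208.91 + duty 492.93 + delivery 1380.01 = 9831.76

Seller: AUD 235087.48; buyer: AUD 9831.76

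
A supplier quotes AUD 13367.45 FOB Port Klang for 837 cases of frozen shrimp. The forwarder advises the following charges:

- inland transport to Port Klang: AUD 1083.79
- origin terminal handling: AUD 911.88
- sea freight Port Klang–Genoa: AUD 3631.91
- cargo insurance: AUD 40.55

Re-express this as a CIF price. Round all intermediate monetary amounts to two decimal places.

Not relevant to the conversion: origin terminal, inland to port — on the seller under both FOB and CIF; already in the FOB price and stays in the CIF price.
From FOB to CIF, the seller additionally bears: freight, insurance.
CIF price = 13367.45 + 3631.91 + 40.55 = 17039.91

CIF price: AUD 17039.91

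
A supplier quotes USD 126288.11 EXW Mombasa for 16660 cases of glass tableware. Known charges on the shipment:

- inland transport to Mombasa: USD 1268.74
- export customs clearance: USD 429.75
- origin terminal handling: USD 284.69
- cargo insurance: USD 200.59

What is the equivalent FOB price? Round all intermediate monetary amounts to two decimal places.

FOB price: USD 128271.29

Not relevant to the conversion: insurance — on the buyer under both terms; not part of either seller's price.
From EXW to FOB, the seller additionally bears: inland to port, export clearance, origin terminal.
FOB price = 126288.11 + 1268.74 + 429.75 + 284.69 = 128271.29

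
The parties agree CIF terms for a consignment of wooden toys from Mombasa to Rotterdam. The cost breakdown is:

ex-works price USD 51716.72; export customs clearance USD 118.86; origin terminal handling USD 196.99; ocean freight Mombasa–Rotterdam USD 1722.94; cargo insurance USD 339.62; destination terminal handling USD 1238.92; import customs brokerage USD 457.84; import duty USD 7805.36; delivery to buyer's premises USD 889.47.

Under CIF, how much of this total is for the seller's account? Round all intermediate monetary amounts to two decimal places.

Seller's account: USD 54095.13

CIF: the seller pays costs through ocean freight and marine insurance to the destination port.
Seller's account: goods 51716.72 + export clearance 118.86 + origin terminal 196.99 + freight 1722.94 + insurance 339.62 = 54095.13
Buyer's account: destination terminal 1238.92 + brokerage 457.84 + duty 7805.36 + delivery 889.47 = 10391.59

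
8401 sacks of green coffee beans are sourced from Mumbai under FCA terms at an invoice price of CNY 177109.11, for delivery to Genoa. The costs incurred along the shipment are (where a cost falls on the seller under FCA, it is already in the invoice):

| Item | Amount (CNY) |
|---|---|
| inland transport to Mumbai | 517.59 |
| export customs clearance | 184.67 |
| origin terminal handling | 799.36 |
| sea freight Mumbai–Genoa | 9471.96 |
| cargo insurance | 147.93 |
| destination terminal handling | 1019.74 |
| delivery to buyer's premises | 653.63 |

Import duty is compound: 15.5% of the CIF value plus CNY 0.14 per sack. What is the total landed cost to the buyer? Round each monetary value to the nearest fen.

Total landed cost: CNY 219444.77

FCA: the seller delivers export-cleared goods to the carrier; the buyer bears costs from that point.
Already in the invoice (seller's account under FCA): inland to port, export clearance — exclude.
CIF value = FCA price + origin terminal + freight + insurance = 177109.11 + 799.36 + 9471.96 + 147.93 = 187528.36
Ad valorem component: 187528.36 × 15.5% = 29066.90
Specific component: 8401 × 0.14 = 1176.14
Import duty = 29066.90 + 1176.14 = 30243.04
Buyer bears: origin terminal 799.36 + freight 9471.96 + insurance 147.93 + destination terminal 1019.74 + delivery 653.63 + duty 30243.04 = 42335.66
Landed cost = invoice 177109.11 + 42335.66 = 219444.77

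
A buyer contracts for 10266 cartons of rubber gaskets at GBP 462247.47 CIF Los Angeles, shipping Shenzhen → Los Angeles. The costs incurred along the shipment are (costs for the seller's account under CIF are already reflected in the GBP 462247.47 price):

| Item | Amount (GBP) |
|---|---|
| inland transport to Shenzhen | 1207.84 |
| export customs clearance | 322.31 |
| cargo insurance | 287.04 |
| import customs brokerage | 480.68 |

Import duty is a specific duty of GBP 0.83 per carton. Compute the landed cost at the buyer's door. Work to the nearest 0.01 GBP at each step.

Total landed cost: GBP 471248.93

CIF: the seller pays costs through ocean freight and marine insurance to the destination port.
Already in the invoice (seller's account under CIF): inland to port, export clearance, insurance — exclude.
The CIF price already equals the CIF value: 462247.47
Import duty = 10266 × 0.83 = 8520.78
Buyer bears: brokerage 480.68 + duty 8520.78 = 9001.46
Landed cost = invoice 462247.47 + 9001.46 = 471248.93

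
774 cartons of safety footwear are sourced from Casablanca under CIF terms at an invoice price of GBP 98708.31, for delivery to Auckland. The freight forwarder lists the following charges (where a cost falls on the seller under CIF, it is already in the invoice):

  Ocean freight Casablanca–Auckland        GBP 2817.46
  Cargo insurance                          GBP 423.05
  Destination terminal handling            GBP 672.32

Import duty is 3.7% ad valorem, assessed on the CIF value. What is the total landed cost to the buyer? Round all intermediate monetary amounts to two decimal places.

CIF: the seller pays costs through ocean freight and marine insurance to the destination port.
Already in the invoice (seller's account under CIF): freight, insurance — exclude.
The CIF price already equals the CIF value: 98708.31
Import duty = 98708.31 × 3.7% = 3652.21
Buyer bears: destination terminal 672.32 + duty 3652.21 = 4324.53
Landed cost = invoice 98708.31 + 4324.53 = 103032.84

Total landed cost: GBP 103032.84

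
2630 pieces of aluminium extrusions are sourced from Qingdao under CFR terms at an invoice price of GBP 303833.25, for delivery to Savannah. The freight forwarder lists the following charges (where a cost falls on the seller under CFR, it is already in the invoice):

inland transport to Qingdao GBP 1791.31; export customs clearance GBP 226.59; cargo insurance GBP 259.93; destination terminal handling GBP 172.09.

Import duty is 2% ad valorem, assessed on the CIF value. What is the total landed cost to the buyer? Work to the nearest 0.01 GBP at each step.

Total landed cost: GBP 310347.13

CFR: the seller pays costs through ocean freight to the destination port, but not insurance.
Already in the invoice (seller's account under CFR): inland to port, export clearance — exclude.
CIF value = CFR price + insurance = 303833.25 + 259.93 = 304093.18
Import duty = 304093.18 × 2% = 6081.86
Buyer bears: insurance 259.93 + destination terminal 172.09 + duty 6081.86 = 6513.88
Landed cost = invoice 303833.25 + 6513.88 = 310347.13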